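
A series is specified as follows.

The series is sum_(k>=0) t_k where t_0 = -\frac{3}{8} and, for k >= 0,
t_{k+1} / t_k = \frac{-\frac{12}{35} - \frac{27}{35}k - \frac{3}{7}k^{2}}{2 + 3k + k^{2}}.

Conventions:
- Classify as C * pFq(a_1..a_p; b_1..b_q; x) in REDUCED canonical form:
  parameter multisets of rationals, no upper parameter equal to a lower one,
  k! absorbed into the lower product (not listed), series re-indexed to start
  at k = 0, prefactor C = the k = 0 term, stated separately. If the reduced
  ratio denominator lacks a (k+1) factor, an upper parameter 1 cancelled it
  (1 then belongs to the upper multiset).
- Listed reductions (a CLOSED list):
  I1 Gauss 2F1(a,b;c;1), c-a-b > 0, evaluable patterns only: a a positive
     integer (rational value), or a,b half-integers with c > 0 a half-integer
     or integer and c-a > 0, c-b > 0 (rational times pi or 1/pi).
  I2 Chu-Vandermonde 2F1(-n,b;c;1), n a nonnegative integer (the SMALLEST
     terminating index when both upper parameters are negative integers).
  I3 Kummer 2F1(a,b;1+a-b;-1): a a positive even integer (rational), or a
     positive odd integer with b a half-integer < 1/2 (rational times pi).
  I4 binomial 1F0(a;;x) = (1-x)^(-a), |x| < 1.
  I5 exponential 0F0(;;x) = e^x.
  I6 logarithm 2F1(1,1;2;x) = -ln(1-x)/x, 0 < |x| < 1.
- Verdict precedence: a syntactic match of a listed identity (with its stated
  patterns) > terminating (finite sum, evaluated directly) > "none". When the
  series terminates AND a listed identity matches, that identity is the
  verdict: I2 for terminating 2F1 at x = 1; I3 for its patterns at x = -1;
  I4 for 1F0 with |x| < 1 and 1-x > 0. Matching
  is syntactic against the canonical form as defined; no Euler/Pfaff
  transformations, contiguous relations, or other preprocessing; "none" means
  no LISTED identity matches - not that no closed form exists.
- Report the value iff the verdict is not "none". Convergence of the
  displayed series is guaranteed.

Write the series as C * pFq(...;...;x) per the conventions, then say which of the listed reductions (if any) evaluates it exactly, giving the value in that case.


Structural cue: t_0 being -\frac{3}{8}, factor the ratio over Q (prefactor -3/8): negated roots = parameters.
Ratio: r(k) = -\frac{3}{7} * (k+\frac{4}{5}) (k+1) / [(k+2) (k+1)] - rational in k, leading ratio -\frac{3}{7}; with t_0 = -\frac{3}{8}, classification follows.

The series (x = -\frac{3}{7}) is 2F1: upper {\frac{4}{5}, 1}, lower {2}, prefactor -\frac{3}{8}. Verdict: none - this 2F1 at x = -\frac{3}{7} matches no listed pattern, and upper {\frac{4}{5}, 1} holds no stopper.


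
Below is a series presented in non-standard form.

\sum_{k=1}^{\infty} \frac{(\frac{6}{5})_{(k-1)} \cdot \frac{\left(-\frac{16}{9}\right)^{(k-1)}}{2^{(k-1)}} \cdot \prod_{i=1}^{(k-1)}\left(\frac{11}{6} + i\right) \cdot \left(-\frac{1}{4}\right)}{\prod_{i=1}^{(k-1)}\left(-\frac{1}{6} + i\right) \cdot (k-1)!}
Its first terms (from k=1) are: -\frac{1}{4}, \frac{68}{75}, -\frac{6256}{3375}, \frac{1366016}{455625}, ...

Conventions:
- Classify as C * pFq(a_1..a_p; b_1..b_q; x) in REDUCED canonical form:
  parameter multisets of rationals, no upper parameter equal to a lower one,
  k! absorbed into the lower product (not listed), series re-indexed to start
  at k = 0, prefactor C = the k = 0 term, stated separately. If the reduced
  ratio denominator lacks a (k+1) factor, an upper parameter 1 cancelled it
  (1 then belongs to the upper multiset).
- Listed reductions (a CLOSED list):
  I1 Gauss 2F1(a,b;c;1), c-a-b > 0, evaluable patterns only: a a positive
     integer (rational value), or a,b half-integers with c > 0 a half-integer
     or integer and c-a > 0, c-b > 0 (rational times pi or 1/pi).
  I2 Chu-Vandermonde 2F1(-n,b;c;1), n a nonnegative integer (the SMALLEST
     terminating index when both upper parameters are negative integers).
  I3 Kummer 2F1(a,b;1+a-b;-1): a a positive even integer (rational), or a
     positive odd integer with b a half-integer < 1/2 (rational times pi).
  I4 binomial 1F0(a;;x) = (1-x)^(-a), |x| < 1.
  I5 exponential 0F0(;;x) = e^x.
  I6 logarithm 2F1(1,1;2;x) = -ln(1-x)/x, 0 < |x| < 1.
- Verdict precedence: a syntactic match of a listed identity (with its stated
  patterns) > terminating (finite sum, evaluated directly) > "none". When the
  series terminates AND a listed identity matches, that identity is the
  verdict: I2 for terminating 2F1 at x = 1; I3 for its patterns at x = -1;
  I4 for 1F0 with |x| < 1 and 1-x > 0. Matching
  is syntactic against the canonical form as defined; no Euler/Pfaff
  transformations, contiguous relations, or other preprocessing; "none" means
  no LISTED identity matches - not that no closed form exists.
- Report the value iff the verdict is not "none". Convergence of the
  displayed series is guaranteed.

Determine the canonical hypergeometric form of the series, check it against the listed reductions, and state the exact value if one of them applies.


Canonical form: C = -\frac{1}{4} times 2F1 with upper {\frac{6}{5}, \frac{17}{6}}, lower {\frac{5}{6}}, x = -\frac{8}{9}. Verdict: none - this 2F1 at x = -\frac{8}{9} matches no listed pattern, and upper {\frac{6}{5}, \frac{17}{6}} holds no stopper.

Key observation: t_0 being -\frac{1}{4}, the running product (C = -1/4) telescopes to a rising factorial.
Adjacent-term ratio: r(k) = -\frac{8}{9} * (k+\frac{6}{5}) (k+\frac{17}{6}) / [(k+\frac{5}{6}) (k+1)] - rational in k, leading ratio -\frac{8}{9}; with t_0 = -\frac{1}{4}, classification follows.


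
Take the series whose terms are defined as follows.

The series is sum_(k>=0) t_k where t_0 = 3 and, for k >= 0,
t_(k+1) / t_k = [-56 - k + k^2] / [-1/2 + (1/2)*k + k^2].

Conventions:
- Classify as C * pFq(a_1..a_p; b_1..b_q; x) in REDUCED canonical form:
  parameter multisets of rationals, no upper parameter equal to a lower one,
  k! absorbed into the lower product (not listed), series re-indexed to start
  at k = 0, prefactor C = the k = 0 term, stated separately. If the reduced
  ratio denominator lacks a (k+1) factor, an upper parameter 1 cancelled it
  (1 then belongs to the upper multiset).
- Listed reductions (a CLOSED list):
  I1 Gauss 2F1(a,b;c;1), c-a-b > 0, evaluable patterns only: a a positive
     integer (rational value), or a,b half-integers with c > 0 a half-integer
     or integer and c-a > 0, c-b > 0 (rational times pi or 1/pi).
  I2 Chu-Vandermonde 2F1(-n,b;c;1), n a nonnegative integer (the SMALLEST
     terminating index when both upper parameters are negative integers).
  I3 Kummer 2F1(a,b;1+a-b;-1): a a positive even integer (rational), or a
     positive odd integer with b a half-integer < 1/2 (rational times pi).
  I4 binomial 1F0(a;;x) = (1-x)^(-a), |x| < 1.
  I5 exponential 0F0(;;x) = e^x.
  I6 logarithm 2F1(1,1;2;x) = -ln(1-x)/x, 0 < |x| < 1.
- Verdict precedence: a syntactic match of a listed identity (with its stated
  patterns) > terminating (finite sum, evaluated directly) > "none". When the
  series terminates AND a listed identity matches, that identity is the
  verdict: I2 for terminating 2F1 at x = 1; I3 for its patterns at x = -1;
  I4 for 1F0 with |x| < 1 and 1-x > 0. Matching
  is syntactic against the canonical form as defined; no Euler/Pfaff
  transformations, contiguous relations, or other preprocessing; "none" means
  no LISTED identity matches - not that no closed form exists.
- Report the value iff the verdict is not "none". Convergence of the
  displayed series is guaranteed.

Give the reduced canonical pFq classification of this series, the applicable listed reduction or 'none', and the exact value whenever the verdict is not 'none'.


The series (x = 1) is 2F1: upper {-8, 7}, lower {-1/2}, prefactor 3. Verdict: Vandermonde's identity (I2) matches (terminating 2F1 at x = 1 with n = 8, b = 7, c = -1/2). Hence: -45.

The tell: from the first term 3: roots of the ratio polynomials (C = 3, x = 1) are the negated parameters.
Adjacent-term ratio: r(k) = 1 * (k-8) (k+7) / [(k-1/2) (k+1)] - poly over poly, x = 1 from leading terms; C = 3 at k = 0.


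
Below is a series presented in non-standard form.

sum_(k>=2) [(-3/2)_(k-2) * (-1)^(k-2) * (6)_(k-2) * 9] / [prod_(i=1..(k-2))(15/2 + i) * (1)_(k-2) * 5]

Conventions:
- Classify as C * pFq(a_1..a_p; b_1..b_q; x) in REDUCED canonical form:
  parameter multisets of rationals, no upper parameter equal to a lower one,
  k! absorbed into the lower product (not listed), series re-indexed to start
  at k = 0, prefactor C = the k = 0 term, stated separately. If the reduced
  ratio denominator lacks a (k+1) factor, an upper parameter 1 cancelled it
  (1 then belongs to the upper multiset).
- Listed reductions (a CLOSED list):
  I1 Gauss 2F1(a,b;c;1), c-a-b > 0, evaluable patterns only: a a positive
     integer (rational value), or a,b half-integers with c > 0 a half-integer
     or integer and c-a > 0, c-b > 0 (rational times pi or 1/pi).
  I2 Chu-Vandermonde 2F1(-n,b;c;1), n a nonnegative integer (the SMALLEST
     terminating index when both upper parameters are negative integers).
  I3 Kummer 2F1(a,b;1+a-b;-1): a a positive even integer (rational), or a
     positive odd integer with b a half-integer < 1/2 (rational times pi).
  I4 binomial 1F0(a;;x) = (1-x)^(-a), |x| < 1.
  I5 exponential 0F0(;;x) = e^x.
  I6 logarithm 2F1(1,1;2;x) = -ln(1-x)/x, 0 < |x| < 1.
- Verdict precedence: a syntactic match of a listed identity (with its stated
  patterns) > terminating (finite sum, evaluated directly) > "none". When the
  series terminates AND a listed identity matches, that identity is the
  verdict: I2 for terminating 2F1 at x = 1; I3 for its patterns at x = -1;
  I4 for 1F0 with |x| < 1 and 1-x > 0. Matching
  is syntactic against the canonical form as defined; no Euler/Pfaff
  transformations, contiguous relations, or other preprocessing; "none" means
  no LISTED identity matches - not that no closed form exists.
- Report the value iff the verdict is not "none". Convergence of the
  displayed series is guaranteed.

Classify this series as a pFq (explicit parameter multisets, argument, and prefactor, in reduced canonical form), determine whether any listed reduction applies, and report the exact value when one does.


Reduced: x = -1, 2F1, upper = {-3/2, 6}, lower = {17/2}, C = 9/5. Verdict: Kummer (I3) applies (x = -1; c = 17/2 equals 1+a-b for upper {-3/2, 6}: listed pattern). Sum: 1287/320.

Structural cue: from the first term 9/5: the lower running product (prefactor 9/5) is a rising factorial.
Consecutive-term ratio: r(k) = (-1) * (k-3/2) (k+6) / [(k+17/2) (k+1)] ; factor over Q: parameters, x = (-1), and C = 9/5.


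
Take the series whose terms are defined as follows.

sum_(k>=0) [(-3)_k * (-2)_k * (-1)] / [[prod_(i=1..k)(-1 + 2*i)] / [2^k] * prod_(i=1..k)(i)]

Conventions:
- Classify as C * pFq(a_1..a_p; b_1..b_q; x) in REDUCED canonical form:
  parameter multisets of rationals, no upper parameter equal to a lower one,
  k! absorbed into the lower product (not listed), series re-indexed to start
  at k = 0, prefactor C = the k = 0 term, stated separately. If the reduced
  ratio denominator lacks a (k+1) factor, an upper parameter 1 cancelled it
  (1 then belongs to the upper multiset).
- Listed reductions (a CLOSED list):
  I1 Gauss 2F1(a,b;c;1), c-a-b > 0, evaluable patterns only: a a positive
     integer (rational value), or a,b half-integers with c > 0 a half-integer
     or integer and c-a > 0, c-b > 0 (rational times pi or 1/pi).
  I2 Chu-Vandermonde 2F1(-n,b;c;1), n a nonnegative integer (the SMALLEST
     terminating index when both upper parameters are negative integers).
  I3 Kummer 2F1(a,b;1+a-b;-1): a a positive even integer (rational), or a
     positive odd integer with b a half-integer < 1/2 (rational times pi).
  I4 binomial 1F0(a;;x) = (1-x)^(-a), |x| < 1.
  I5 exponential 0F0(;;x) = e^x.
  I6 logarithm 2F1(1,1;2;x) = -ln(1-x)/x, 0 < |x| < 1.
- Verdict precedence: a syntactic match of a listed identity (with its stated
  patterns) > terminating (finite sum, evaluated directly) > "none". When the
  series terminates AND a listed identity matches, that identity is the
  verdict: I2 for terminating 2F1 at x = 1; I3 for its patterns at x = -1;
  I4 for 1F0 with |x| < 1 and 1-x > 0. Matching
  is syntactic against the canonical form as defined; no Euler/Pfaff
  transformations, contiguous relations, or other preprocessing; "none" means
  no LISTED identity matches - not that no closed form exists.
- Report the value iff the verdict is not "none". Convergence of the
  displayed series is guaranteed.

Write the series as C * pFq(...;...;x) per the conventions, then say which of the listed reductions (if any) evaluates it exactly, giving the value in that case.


With C = -1: the canonical form is 2F1(-3, -2; 1/2; 1). Verdict: this is the Chu-Vandermonde identity I2 (terminating 2F1 at x = 1 with n = 2, b = -3, c = 1/2). Hence: -21.

Key observation: with t_0 = -1, the lower odd product (C = -1) is 2^k (1/2)_k.
Step ratio: r(k) = 1 * (k-3) (k-2) / [(k+1/2) (k+1)] ; factor over Q: parameters, x = 1, and C = -1.


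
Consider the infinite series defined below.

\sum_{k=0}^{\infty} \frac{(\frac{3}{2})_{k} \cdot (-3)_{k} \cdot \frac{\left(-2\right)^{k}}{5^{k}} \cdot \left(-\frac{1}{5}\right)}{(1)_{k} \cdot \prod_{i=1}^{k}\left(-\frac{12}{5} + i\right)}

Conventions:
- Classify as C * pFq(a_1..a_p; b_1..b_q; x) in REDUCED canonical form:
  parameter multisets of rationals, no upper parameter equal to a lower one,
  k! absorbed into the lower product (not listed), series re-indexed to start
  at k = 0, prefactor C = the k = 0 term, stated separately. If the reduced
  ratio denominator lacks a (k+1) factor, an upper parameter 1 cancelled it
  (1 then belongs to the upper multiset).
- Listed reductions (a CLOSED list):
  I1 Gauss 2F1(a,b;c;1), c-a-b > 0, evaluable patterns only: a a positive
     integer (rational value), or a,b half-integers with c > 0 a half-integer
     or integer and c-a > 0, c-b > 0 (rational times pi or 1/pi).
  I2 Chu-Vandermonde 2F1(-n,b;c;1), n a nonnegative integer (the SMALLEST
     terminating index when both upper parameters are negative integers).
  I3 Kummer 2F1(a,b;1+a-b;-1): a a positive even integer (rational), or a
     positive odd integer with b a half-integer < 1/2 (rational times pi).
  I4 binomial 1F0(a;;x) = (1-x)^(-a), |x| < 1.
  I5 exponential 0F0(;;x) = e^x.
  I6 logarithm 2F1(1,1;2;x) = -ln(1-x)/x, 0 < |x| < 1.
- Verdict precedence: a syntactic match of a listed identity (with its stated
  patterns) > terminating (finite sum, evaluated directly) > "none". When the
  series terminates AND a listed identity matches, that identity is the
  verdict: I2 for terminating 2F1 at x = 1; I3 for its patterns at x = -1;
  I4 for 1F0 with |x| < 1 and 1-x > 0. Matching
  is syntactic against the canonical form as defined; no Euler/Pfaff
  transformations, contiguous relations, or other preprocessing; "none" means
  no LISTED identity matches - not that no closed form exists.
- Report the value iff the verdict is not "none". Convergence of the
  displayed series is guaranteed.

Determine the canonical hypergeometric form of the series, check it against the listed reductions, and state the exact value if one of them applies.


The series (x = -\frac{2}{5}) is 2F1: upper {-3, \frac{3}{2}}, lower {-\frac{7}{5}}, prefactor -\frac{1}{5}. Verdict: terminating at k = 3: the factor (-3)_k kills every later term; summing the 4 survivors is exact. Hence: -\frac{38}{35}.

Key step: t_0 being -\frac{1}{5}, the lower running product (C = -1/5) is a rising factorial.
Consecutive-term ratio: r(k) = -\frac{2}{5} * (k-3) (k+\frac{3}{2}) / [(k-\frac{7}{5}) (k+1)] ; factor over Q: parameters, x = -\frac{2}{5}, and C = -\frac{1}{5}.


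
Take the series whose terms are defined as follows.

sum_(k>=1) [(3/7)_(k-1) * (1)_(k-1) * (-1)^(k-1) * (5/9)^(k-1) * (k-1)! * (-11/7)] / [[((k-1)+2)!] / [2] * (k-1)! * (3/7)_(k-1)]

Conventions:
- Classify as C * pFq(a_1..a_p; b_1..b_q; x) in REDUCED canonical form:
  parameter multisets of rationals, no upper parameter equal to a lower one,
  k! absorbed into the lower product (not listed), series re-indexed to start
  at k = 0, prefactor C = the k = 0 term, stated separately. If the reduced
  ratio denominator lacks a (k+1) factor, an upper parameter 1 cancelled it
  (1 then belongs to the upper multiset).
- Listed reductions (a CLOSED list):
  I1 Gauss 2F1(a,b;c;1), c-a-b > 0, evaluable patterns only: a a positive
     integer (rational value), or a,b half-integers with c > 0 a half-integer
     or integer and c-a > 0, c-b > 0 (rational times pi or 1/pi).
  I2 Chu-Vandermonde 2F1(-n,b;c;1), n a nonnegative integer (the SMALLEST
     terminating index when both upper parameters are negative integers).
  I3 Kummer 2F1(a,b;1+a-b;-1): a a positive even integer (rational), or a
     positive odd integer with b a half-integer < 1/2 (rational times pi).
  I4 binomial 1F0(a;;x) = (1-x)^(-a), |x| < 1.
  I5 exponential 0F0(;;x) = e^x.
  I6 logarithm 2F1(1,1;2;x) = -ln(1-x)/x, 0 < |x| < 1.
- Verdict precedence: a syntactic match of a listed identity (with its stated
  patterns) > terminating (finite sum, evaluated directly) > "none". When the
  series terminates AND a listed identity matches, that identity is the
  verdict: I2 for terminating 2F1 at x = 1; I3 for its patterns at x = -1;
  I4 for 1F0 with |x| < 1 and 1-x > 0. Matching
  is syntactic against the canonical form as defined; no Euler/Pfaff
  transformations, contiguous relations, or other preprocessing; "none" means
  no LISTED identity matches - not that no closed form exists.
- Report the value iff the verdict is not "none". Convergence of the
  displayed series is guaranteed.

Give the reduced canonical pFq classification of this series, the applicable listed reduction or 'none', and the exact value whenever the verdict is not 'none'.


Reduced: x = -5/9, 2F1, upper = {1, 1}, lower = {3}, C = -11/7. Verdict: none. A 2F1 with upper {1, 1} fits none of I1-I6 at x = -5/9; the sum runs forever.

The tell: t_0 being -11/7, the (-1)^k factor (C = -11/7, x = -5/9) folds into the argument's sign.
Ratio: r(k) = (-5/9) * (k+1) (k+1) / [(k+3) (k+1)] - rational in k, leading ratio (-5/9); with t_0 = -11/7, classification follows.


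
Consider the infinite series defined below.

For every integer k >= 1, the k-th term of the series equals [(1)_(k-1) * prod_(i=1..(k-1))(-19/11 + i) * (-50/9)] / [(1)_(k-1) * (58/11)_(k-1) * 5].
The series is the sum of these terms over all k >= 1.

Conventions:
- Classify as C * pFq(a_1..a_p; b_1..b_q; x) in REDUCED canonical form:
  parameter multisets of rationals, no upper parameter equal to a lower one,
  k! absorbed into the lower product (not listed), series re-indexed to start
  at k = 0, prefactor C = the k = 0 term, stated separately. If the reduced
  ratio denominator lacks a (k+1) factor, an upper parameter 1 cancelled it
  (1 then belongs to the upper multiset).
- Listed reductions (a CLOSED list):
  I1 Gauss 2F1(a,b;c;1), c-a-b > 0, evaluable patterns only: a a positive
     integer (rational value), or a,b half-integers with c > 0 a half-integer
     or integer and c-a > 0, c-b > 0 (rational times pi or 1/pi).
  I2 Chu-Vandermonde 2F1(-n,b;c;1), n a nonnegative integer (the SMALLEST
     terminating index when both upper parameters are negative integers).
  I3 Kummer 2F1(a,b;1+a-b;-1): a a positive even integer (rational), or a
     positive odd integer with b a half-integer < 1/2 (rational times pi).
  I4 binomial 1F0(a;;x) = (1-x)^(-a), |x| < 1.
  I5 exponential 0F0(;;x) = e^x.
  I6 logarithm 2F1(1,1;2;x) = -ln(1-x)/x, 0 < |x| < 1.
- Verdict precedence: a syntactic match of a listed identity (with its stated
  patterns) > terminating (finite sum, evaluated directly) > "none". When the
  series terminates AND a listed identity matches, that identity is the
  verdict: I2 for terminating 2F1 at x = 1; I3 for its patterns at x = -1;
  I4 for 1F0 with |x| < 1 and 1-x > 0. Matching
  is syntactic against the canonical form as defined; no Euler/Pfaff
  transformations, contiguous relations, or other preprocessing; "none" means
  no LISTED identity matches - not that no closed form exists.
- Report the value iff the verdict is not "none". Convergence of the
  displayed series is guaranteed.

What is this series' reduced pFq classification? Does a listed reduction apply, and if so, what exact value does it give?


Key step: from the first term -10/9: the running product (C = -10/9, x = 1) telescopes to a rising factorial.
Ratio: r(k) = 1 * (k-8/11) (k+1) / [(k+58/11) (k+1)] - rational; roots negated = parameters, x = 1, C = -10/9.

x = 1 here; the reduced form reads 2F1, upper {-8/11, 1}, lower {58/11}, C = -10/9. Verdict at x = 1: the Gauss summation I1 matches (x = 1: the Gamma ratio telescopes since c-a-b = 5 > 0 and a = 1 in Z>0). Sum: -94/99.


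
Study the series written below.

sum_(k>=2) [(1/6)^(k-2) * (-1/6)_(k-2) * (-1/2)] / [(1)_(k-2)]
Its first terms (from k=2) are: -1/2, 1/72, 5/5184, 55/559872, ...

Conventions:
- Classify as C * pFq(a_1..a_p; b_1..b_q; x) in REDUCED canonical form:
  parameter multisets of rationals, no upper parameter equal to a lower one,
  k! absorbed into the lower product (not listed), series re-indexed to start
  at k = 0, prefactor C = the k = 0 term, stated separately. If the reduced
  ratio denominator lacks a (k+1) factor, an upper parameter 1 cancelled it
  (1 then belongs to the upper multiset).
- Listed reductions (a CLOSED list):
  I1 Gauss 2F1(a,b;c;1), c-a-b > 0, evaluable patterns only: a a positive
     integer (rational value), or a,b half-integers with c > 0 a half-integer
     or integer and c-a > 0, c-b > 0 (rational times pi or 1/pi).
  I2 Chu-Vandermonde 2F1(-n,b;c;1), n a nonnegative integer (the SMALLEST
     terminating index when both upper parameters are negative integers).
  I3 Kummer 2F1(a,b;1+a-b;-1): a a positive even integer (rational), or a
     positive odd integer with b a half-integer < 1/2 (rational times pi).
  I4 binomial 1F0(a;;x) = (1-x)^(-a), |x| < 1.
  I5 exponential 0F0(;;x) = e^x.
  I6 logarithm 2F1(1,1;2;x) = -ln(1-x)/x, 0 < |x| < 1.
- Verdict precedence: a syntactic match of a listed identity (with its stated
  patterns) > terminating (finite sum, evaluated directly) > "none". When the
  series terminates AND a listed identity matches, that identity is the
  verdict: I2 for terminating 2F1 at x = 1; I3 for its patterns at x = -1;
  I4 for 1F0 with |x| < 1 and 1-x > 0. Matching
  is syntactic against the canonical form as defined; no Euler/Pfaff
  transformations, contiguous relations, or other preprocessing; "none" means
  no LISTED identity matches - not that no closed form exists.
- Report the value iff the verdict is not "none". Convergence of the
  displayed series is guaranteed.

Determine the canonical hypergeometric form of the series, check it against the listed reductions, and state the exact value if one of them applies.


Canonical form: C = -1/2 times 1F0 with upper {-1/6}, lower {-}, x = 1/6. Verdict: this is the I4 binomial reduction (the 1F0 binomial series: exponent 1/6, x = 1/6). Exact value: (-1/2) * (5/6)^(1/6).

Key step: with t_0 = -1/2, (1)_k (C = -1/2, x = 1/6) is k! itself.
Step ratio: r(k) = (1/6) * (k-1/6) / [(k+1)] ; factor over Q: parameters, x = (1/6), and C = -1/2.


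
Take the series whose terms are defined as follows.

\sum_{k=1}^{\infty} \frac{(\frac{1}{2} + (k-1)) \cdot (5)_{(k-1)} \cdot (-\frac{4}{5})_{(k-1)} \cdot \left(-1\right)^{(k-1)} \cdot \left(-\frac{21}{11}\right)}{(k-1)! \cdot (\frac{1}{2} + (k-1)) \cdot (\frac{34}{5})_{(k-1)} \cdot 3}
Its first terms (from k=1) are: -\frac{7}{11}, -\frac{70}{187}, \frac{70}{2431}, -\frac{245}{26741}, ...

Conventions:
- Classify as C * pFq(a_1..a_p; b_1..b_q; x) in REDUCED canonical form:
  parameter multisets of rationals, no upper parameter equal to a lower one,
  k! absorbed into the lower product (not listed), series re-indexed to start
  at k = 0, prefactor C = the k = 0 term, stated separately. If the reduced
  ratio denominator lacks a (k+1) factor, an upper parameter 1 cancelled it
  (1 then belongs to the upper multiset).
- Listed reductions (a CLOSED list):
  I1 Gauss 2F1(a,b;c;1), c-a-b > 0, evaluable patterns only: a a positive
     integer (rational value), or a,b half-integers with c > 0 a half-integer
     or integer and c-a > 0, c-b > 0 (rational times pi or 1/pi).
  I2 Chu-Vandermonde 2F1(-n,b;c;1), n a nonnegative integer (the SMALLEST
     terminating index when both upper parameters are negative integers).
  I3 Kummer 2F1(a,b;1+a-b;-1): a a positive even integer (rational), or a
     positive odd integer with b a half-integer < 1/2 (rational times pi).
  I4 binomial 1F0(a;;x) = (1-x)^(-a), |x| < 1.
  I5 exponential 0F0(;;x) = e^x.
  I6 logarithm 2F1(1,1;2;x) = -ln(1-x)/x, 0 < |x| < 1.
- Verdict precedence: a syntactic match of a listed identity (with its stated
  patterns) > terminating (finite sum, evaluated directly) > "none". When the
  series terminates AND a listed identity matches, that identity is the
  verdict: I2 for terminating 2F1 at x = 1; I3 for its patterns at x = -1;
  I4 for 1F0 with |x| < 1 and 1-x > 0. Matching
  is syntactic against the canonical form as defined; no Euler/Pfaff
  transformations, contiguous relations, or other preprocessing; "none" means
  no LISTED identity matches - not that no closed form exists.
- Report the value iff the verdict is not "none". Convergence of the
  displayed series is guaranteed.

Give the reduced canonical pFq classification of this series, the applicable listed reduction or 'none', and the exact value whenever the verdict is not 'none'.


Reduced: x = -1, 2F1, upper = {-\frac{4}{5}, 5}, lower = {\frac{34}{5}}, C = -\frac{7}{11}. Verdict: none. No listed pattern accepts 2F1(-\frac{4}{5}, 5; \frac{34}{5}; -1).

The tell: from the first term -\frac{7}{11}: the constant factors (prefactor -7/11) combine into one prefactor.
Step ratio: r(k) = -1 * (k-\frac{4}{5}) (k+5) / [(k+\frac{34}{5}) (k+1)] - rational in k, leading ratio -1; with t_0 = -\frac{7}{11}, classification follows.


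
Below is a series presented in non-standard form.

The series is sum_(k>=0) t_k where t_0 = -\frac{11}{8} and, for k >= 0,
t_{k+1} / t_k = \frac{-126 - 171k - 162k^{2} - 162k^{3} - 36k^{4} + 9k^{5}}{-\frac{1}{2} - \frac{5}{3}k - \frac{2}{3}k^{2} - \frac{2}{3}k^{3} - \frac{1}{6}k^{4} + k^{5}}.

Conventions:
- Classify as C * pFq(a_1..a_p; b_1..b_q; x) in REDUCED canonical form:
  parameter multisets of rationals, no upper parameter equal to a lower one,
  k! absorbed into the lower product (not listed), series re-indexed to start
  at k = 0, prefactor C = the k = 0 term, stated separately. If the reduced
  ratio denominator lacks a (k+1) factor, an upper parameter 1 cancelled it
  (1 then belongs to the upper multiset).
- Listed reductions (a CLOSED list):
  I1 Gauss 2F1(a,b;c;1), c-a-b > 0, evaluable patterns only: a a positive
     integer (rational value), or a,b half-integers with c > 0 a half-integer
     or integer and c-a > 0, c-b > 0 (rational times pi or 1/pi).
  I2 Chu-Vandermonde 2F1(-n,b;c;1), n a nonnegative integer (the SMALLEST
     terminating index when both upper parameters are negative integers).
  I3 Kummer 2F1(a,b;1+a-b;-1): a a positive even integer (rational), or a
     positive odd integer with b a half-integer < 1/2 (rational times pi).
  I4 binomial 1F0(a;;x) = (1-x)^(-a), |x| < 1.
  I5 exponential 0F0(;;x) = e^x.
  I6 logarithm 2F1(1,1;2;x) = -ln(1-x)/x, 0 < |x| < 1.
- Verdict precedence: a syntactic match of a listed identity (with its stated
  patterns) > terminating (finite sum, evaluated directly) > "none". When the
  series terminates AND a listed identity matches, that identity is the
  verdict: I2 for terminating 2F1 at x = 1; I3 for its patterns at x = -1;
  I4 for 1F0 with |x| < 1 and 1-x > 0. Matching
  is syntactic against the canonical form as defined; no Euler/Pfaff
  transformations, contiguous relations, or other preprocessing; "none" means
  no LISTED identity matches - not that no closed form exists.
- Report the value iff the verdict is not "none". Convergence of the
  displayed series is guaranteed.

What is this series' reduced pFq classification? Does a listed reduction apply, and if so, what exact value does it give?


Reduced: x = 9, 3F2, upper = {-7, 1, 2}, lower = {-\frac{3}{2}, \frac{1}{3}}, C = -\frac{11}{8}. Verdict: terminating at k = 7: the factor (-7)_k kills every later term; summing the 8 survivors is exact. Exact value: \frac{155292801813523}{1976}.

Key step: x = 9 and factor the ratio over Q (C = -11/8, x = 9): negated roots = parameters.
Term ratio: r(k) = 9 * (k-7) (k+1) (k+2) / [(k-\frac{3}{2}) (k+\frac{1}{3}) (k+1)] - rational in k, leading ratio 9; with t_0 = -\frac{11}{8}, classification follows.


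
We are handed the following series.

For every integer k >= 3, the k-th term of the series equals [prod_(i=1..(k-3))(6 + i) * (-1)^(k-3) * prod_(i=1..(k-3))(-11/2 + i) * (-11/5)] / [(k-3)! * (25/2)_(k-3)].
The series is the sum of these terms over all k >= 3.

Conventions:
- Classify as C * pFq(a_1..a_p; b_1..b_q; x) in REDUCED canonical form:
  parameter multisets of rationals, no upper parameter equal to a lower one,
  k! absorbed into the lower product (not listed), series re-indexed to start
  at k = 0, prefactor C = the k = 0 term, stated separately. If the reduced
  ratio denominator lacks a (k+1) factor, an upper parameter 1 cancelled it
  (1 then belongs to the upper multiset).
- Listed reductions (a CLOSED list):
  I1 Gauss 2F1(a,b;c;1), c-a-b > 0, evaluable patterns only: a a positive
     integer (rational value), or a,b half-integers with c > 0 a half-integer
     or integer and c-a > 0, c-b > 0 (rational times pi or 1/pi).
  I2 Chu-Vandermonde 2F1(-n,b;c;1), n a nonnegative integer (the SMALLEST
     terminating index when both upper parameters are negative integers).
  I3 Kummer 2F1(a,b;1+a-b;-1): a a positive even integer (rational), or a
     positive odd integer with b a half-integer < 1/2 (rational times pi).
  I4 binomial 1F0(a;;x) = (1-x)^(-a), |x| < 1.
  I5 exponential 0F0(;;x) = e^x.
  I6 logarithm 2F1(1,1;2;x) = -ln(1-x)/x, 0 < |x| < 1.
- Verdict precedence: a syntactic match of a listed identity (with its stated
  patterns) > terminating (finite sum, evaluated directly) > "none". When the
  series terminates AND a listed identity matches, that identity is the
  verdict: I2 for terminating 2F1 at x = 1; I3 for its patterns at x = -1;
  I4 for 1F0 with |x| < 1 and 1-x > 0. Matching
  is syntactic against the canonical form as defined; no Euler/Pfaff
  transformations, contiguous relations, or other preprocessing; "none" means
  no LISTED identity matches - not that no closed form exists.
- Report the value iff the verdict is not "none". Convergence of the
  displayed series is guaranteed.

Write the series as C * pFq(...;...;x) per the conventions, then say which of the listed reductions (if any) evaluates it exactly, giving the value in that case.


x = -1 here; the reduced form reads 2F1, upper {-9/2, 7}, lower {25/2}, C = -11/5. Verdict at x = -1: Kummer (I3) matches (x = -1; c = 25/2 equals 1+a-b for upper {-9/2, 7}: listed pattern). Exact value: (-736206471/134217728) * pi.

Structural cue: from the first term -11/5: the running product (prefactor -11/5) telescopes to a rising factorial.
Consecutive-term ratio: r(k) = (-1) * (k-9/2) (k+7) / [(k+25/2) (k+1)] ; factor over Q: parameters, x = (-1), and C = -11/5.


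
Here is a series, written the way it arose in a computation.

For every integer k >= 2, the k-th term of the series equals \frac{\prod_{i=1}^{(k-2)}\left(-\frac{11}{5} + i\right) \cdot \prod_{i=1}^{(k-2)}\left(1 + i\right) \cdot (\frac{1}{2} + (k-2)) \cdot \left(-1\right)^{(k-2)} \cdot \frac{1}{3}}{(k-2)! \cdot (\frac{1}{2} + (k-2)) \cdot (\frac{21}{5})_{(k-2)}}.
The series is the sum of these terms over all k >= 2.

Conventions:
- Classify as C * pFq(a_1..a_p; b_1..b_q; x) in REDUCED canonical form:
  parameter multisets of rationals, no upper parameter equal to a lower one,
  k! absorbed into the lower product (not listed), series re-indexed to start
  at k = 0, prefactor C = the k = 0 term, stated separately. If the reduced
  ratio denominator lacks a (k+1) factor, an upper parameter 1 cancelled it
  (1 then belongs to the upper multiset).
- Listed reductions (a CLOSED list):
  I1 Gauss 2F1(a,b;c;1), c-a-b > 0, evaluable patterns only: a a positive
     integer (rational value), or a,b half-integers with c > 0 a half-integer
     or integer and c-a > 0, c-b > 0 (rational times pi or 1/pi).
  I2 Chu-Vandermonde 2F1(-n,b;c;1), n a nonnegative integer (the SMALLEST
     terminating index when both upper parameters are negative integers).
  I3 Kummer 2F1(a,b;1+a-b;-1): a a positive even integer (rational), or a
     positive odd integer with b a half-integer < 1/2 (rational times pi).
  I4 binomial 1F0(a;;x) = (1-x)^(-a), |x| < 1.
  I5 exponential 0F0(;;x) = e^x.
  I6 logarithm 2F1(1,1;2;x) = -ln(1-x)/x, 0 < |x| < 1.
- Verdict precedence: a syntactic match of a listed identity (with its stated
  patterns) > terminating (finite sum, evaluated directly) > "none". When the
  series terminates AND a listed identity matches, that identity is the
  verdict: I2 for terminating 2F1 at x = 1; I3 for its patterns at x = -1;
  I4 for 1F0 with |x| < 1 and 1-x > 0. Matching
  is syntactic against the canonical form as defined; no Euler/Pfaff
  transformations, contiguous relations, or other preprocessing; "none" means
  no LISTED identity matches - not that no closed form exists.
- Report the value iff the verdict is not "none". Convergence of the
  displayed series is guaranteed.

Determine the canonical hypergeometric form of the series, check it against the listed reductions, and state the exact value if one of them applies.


Canonical form: C = \frac{1}{3} times 2F1 with upper {-\frac{6}{5}, 2}, lower {\frac{21}{5}}, x = -1. Verdict: this is Kummer (I3) (x = -1; c = \frac{21}{5} equals 1+a-b for upper {-\frac{6}{5}, 2}: listed pattern). Sum: \frac{8}{15}.

First insight: from the first term \frac{1}{3}: striking the common factor k + 1/2 reduces the term (prefactor 1/3).
Adjacent-term ratio: r(k) = -1 * (k-\frac{6}{5}) (k+2) / [(k+\frac{21}{5}) (k+1)] ; factor over Q: parameters, x = -1, and C = \frac{1}{3}.


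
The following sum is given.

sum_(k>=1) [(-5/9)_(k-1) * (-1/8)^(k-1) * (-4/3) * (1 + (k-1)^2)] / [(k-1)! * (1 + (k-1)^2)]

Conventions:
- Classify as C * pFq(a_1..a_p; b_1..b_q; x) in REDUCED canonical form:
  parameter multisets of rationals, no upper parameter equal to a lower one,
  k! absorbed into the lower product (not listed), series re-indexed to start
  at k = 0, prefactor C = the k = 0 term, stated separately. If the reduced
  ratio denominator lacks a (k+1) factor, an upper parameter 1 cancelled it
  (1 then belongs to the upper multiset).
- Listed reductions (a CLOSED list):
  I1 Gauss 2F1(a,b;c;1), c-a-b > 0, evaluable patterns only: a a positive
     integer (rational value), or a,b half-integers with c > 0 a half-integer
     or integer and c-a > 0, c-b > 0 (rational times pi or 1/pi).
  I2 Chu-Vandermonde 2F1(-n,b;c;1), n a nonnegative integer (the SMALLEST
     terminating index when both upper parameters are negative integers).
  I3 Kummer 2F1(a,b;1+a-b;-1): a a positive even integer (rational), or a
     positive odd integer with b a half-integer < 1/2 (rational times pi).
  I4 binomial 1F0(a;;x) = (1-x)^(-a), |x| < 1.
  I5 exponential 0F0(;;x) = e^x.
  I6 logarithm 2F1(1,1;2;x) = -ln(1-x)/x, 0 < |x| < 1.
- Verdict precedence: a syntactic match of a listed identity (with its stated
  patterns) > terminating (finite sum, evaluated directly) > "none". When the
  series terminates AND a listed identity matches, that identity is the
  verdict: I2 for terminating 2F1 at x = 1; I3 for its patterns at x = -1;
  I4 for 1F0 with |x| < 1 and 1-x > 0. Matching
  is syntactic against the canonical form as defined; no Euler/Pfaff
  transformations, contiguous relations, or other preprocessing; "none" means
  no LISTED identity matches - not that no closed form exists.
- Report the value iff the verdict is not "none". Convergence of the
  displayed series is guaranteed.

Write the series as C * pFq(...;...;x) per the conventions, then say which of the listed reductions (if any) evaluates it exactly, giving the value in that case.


Prefactor -4/3, argument -1/8: 1F0 with upper {-5/9} over lower {-}. Verdict: binomial (I4) matches (the 1F0 binomial series: exponent 5/9, x = -1/8). Exact value: (-4/3) * (9/8)^(5/9).

Key observation: t_0 = -4/3 here, and k^2 + 1 divides numerator and denominator alike; C = -4/3, x = -1/8 after cancelling.
Step ratio: r(k) = (-1/8) * (k-5/9) / [(k+1)] ; factor over Q: parameters, x = (-1/8), and C = -4/3.


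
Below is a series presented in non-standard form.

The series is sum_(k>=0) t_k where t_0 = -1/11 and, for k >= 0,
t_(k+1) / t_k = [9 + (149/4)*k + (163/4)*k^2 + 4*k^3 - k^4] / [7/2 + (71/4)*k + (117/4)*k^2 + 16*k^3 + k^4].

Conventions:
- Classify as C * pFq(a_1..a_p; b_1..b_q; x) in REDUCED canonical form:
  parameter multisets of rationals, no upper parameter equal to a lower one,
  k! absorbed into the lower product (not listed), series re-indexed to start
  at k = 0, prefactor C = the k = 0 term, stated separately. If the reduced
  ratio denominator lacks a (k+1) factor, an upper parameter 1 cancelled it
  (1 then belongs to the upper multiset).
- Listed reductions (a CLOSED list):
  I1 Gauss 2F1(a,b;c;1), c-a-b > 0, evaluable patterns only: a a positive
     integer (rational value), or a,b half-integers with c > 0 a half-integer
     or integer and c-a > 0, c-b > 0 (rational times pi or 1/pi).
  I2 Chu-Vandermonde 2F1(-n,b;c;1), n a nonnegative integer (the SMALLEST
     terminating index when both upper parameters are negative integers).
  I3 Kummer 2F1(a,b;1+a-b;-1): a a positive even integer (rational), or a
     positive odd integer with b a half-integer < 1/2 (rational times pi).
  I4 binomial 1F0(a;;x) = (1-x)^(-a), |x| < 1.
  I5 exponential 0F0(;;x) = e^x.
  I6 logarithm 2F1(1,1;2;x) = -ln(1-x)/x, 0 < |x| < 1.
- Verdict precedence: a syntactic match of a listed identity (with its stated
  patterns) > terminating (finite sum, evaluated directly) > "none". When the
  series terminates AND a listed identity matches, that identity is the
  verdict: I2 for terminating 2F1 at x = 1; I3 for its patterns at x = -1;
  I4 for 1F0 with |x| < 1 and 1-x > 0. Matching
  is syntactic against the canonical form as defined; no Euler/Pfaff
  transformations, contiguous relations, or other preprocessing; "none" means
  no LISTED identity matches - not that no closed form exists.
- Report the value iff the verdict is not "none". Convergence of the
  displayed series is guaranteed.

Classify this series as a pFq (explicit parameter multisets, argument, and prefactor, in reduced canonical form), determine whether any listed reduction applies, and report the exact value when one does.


With C = -1/11: the canonical form is 2F1(-9, 4; 14; -1). Verdict at x = -1: the Kummer evaluation I3 matches (x = -1; c = 14 equals 1+a-b for upper {-9, 4}: listed pattern). Value: -13/11.

Structural cue: t_0 being -1/11, roots of the ratio polynomials (prefactor -1/11) are the negated parameters.
Term ratio: r(k) = (-1) * (k-9) (k+4) / [(k+14) (k+1)] - rational in k. x = (-1); t_0 = -1/11; negate the roots.


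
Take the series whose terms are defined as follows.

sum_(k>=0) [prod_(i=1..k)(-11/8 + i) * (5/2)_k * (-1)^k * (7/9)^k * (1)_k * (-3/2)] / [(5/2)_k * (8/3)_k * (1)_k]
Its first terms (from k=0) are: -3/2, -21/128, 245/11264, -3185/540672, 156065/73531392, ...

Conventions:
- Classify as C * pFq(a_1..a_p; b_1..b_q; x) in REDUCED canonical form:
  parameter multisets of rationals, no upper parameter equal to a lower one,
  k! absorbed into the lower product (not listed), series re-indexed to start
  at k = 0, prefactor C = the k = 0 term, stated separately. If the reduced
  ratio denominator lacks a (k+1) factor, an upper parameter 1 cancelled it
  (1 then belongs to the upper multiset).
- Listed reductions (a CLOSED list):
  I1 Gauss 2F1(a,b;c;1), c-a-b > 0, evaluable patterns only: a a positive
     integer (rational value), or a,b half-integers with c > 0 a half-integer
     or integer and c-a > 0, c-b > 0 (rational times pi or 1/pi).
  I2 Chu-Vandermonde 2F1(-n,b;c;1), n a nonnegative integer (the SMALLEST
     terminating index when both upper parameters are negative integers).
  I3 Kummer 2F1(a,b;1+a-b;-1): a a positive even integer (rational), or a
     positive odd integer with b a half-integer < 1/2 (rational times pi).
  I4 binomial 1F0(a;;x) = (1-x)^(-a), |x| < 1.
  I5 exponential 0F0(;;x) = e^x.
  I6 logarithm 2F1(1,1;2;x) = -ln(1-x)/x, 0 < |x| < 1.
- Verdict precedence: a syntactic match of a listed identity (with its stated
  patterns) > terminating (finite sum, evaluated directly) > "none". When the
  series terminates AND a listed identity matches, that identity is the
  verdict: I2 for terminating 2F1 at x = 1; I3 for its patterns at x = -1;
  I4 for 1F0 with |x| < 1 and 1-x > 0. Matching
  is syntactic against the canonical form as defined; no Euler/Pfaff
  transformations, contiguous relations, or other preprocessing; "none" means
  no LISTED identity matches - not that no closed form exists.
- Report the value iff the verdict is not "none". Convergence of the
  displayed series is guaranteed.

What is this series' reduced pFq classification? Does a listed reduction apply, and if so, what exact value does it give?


Structural cue: x = (-7/9) and (1)_k (C = -3/2, x = -7/9) is k! itself.
Term ratio: r(k) = (-7/9) * (k-3/8) (k+1) / [(k+8/3) (k+1)] - rational; roots negated = parameters, x = (-7/9), C = -3/2.

This is -3/2 * 2F1(-3/8, 1; 8/3; -7/9) in reduced canonical form. Verdict: none. No listed pattern accepts 2F1(-3/8, 1; 8/3; -7/9).
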